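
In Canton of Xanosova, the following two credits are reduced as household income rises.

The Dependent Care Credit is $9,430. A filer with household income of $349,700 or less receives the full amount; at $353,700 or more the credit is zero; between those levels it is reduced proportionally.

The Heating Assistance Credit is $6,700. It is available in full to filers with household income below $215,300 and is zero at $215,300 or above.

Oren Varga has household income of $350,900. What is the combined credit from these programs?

$6,601

Dependent Care Credit: $350,900 is $1,200 into a $4,000 phase-out range, leaving 2,800/4,000 of the credit: $9,430 × 2,800/4,000 = $6,601.
Heating Assistance Credit: $350,900 meets or exceeds the $215,300 cutoff, so the credit is $0.
Total: $6,601 + $0 = $6,601.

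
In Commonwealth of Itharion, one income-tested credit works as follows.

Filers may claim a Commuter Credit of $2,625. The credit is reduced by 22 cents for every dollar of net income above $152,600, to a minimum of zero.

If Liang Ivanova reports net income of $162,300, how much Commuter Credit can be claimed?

Commuter Credit: 22% of the $9,700 excess over $152,600 is $2,134; credit = $2,625 − $2,134 = $491.

$491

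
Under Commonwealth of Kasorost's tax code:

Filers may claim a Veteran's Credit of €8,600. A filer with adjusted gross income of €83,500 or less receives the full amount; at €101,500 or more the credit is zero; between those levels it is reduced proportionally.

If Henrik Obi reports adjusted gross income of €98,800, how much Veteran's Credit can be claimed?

€1,290

Veteran's Credit: €98,800 is €15,300 into a €18,000 phase-out range, leaving 2,700/18,000 of the credit: €8,600 × 2,700/18,000 = €1,290.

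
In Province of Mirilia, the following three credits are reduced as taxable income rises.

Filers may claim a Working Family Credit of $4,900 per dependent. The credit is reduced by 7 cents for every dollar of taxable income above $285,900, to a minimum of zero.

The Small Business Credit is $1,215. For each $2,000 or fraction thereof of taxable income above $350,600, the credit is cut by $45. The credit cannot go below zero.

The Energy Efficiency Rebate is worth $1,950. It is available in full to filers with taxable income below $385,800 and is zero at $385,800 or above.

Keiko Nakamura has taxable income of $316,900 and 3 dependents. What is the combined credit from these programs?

$15,695

Working Family Credit: base = 3 × $4,900 = $14,700. 7% of the $31,000 excess over $285,900 is $2,170; credit = $14,700 − $2,170 = $12,530.
Small Business Credit: $316,900 is at or below the $350,600 threshold, so the full $1,215 applies.
Energy Efficiency Rebate: $316,900 is below the $385,800 cutoff, so the full $1,950 applies.
Total: $12,530 + $1,215 + $1,950 = $15,695.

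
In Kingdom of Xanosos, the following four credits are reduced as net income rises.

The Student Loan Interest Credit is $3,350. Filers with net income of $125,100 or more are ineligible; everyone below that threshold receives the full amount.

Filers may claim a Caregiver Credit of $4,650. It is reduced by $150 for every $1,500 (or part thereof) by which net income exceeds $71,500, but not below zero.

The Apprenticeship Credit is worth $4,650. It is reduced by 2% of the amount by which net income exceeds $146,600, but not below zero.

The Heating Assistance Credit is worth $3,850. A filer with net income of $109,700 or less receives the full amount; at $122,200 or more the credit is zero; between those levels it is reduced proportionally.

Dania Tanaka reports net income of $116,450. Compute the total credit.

Student Loan Interest Credit: $116,450 is below the $125,100 cutoff, so the full $3,350 applies.
Caregiver Credit: income exceeds $71,500 by $44,950, which is 30 full-or-partial $1,500 increments; reduction = 30 × $150 = $4,500, leaving $150.
Apprenticeship Credit: $116,450 is at or below the $146,600 threshold, so the full $4,650 applies.
Heating Assistance Credit: $116,450 is $6,750 into a $12,500 phase-out range, leaving 5,750/12,500 of the credit: $3,850 × 5,750/12,500 = $1,771.
Total: $3,350 + $150 + $4,650 + $1,771 = $9,921.

$9,921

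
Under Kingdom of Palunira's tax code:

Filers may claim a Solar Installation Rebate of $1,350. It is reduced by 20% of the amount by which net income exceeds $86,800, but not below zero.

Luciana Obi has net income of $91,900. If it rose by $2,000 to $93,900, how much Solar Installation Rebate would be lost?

At $91,900 — 20% of the $5,100 excess over $86,800 is $1,020; credit = $1,350 − $1,020 = $330.
At $93,900 — 20% of the $7,100 excess over $86,800 is $1,420 ≥ base, so the credit is $0.
Lost: $330 − $0 = $330.

$330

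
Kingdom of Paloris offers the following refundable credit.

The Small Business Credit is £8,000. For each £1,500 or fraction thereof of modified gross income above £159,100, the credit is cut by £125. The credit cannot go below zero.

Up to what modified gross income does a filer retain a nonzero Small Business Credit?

£253,600

After 63 increments the reduction is 63 × £125 = £7,875, leaving £125; one more increment wipes it out. Increment 63 ends at excess 63 × £1,500 = £94,500, so the highest qualifying income is £159,100 + £94,500 = £253,600.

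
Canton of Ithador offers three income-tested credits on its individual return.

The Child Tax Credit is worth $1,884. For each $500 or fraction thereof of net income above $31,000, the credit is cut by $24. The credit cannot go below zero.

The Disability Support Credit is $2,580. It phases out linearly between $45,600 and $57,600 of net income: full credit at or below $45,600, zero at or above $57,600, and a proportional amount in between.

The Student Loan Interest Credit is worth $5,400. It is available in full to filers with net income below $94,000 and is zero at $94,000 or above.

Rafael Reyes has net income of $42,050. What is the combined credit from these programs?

$9,312

Child Tax Credit: income exceeds $31,000 by $11,050, which is 23 full-or-partial $500 increments; reduction = 23 × $24 = $552, leaving $1,332.
Disability Support Credit: $42,050 is at or below the $45,600 threshold, so the full $2,580 applies.
Student Loan Interest Credit: $42,050 is below the $94,000 cutoff, so the full $5,400 applies.
Total: $1,332 + $2,580 + $5,400 = $9,312.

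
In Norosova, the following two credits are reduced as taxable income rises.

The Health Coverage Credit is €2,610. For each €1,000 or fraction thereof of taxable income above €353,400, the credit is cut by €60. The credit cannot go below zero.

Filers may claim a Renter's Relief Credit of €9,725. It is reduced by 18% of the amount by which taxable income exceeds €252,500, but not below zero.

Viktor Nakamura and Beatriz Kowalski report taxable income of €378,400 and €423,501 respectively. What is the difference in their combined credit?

Viktor (€378,400): Health Coverage Credit: income exceeds €353,400 by €25,000, which is 25 full-or-partial €1,000 increments; reduction = 25 × €60 = €1,500, leaving €1,110. Renter's Relief Credit: 18% of the €125,900 excess over €252,500 is €22,662 ≥ base, so the credit is €0. total €1,110 + €0 = €1,110
Beatriz (€423,501): Health Coverage Credit: income exceeds €353,400 by €70,101 → 71 increments × €60 = €4,260 ≥ base, so the credit is €0. Renter's Relief Credit: 18% of the €171,001 excess over €252,500 is €30,780.18 ≥ base, so the credit is €0. total €0 + €0 = €0
Difference: |€1,110 − €0| = €1,110.

€1,110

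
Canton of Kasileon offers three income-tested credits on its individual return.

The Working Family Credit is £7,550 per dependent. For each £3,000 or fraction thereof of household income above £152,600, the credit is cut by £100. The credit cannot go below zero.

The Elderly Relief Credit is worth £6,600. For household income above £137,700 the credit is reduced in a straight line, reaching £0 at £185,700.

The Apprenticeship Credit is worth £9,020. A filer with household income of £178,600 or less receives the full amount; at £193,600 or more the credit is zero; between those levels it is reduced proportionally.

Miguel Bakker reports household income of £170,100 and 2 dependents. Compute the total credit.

£25,665

Working Family Credit: base = 2 × £7,550 = £15,100. income exceeds £152,600 by £17,500, which is 6 full-or-partial £3,000 increments; reduction = 6 × £100 = £600, leaving £14,500.
Elderly Relief Credit: £170,100 is £32,400 into a £48,000 phase-out range, leaving 15,600/48,000 of the credit: £6,600 × 15,600/48,000 = £2,145.
Apprenticeship Credit: £170,100 is at or below the £178,600 threshold, so the full £9,020 applies.
Total: £14,500 + £2,145 + £9,020 = £25,665.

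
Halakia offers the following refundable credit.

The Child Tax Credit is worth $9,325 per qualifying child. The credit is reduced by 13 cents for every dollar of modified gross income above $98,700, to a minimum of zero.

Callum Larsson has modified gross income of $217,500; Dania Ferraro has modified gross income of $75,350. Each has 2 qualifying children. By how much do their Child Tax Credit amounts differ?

Callum ($217,500): Child Tax Credit: base = 2 × $9,325 = $18,650. 13% of the $118,800 excess over $98,700 is $15,444; credit = $18,650 − $15,444 = $3,206.
Dania ($75,350): Child Tax Credit: base = 2 × $9,325 = $18,650. $75,350 is at or below the $98,700 threshold, so the full $18,650 applies.
Difference: |$3,206 − $18,650| = $15,444.

$15,444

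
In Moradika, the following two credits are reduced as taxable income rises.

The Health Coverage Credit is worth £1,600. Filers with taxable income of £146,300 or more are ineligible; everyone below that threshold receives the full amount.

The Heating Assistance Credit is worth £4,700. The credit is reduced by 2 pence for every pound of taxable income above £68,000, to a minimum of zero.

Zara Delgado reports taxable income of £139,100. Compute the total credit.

£4,878

Health Coverage Credit: £139,100 is below the £146,300 cutoff, so the full £1,600 applies.
Heating Assistance Credit: 2% of the £71,100 excess over £68,000 is £1,422; credit = £4,700 − £1,422 = £3,278.
Total: £1,600 + £3,278 = £4,878.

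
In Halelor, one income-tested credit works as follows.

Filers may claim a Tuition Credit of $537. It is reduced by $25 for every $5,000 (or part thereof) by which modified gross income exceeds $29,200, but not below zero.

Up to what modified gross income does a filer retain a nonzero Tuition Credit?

$134,200

After 21 increments the reduction is 21 × $25 = $525, leaving $12; one more increment wipes it out. Increment 21 ends at excess 21 × $5,000 = $105,000, so the highest qualifying income is $29,200 + $105,000 = $134,200.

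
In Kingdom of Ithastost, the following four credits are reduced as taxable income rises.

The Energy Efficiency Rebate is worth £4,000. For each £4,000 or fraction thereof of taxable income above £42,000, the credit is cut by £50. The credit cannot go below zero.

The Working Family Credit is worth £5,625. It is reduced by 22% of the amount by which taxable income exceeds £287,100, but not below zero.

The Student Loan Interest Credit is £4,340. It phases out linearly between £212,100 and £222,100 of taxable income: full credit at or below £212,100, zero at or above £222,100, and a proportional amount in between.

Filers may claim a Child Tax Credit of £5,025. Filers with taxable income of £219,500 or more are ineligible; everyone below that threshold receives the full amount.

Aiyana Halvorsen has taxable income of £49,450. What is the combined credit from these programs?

£18,890

Energy Efficiency Rebate: income exceeds £42,000 by £7,450, which is 2 full-or-partial £4,000 increments; reduction = 2 × £50 = £100, leaving £3,900.
Working Family Credit: £49,450 is at or below the £287,100 threshold, so the full £5,625 applies.
Student Loan Interest Credit: £49,450 is at or below the £212,100 threshold, so the full £4,340 applies.
Child Tax Credit: £49,450 is below the £219,500 cutoff, so the full £5,025 applies.
Total: £3,900 + £5,625 + £4,340 + £5,025 = £18,890.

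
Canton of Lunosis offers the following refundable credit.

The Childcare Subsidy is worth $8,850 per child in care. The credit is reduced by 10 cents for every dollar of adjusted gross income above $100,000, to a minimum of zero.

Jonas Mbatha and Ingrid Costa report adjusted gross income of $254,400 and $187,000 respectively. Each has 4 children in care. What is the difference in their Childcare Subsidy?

$6,740

Jonas ($254,400): Childcare Subsidy: base = 4 × $8,850 = $35,400. 10% of the $154,400 excess over $100,000 is $15,440; credit = $35,400 − $15,440 = $19,960.
Ingrid ($187,000): Childcare Subsidy: base = 4 × $8,850 = $35,400. 10% of the $87,000 excess over $100,000 is $8,700; credit = $35,400 − $8,700 = $26,700.
Difference: |$19,960 − $26,700| = $6,740.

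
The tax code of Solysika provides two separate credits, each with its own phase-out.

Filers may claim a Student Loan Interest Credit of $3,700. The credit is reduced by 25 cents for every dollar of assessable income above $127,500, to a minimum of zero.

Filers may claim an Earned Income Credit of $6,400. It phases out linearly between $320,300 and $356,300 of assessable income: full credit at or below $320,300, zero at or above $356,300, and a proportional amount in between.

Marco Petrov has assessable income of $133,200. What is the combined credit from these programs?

Student Loan Interest Credit: 25% of the $5,700 excess over $127,500 is $1,425; credit = $3,700 − $1,425 = $2,275.
Earned Income Credit: $133,200 is at or below the $320,300 threshold, so the full $6,400 applies.
Total: $2,275 + $6,400 = $8,675.

$8,675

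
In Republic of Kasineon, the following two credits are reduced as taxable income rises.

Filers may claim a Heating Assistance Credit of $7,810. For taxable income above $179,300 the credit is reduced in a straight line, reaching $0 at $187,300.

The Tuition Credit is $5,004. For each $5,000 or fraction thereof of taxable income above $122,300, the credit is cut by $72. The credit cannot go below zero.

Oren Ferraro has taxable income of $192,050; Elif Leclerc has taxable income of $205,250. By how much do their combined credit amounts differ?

Oren ($192,050): Heating Assistance Credit: $192,050 is at or above $187,300, so the credit is $0. Tuition Credit: income exceeds $122,300 by $69,750, which is 14 full-or-partial $5,000 increments; reduction = 14 × $72 = $1,008, leaving $3,996. total $0 + $3,996 = $3,996
Elif ($205,250): Heating Assistance Credit: $205,250 is at or above $187,300, so the credit is $0. Tuition Credit: income exceeds $122,300 by $82,950, which is 17 full-or-partial $5,000 increments; reduction = 17 × $72 = $1,224, leaving $3,780. total $0 + $3,780 = $3,780
Difference: |$3,996 − $3,780| = $216.

$216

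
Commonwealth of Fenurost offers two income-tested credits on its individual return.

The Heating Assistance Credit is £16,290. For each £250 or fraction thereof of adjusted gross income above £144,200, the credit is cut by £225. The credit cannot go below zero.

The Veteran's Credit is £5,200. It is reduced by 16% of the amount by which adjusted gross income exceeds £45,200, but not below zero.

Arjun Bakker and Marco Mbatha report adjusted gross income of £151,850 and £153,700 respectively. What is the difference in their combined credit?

£1,575

Arjun (£151,850): Heating Assistance Credit: income exceeds £144,200 by £7,650, which is 31 full-or-partial £250 increments; reduction = 31 × £225 = £6,975, leaving £9,315. Veteran's Credit: 16% of the £106,650 excess over £45,200 is £17,064 ≥ base, so the credit is £0. total £9,315 + £0 = £9,315
Marco (£153,700): Heating Assistance Credit: income exceeds £144,200 by £9,500, which is 38 full-or-partial £250 increments; reduction = 38 × £225 = £8,550, leaving £7,740. Veteran's Credit: 16% of the £108,500 excess over £45,200 is £17,360 ≥ base, so the credit is £0. total £7,740 + £0 = £7,740
Difference: |£9,315 − £7,740| = £1,575.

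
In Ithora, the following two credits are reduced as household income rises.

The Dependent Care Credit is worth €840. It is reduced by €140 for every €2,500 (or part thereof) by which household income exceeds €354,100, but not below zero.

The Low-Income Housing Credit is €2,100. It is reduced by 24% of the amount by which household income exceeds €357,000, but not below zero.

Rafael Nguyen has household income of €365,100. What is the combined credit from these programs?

€296

Dependent Care Credit: income exceeds €354,100 by €11,000, which is 5 full-or-partial €2,500 increments; reduction = 5 × €140 = €700, leaving €140.
Low-Income Housing Credit: 24% of the €8,100 excess over €357,000 is €1,944; credit = €2,100 − €1,944 = €156.
Total: €140 + €156 = €296.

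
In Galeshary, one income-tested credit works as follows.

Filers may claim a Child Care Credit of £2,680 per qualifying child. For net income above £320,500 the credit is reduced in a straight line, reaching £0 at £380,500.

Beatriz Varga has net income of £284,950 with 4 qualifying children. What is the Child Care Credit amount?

£10,720

Child Care Credit: base = 4 × £2,680 = £10,720. £284,950 is at or below the £320,500 threshold, so the full £10,720 applies.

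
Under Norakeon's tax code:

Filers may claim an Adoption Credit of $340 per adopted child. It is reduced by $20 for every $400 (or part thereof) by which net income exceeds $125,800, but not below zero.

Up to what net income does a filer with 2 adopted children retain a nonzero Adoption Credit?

Full credit = 2 × $340 = $680.
After 33 increments the reduction is 33 × $20 = $660, leaving $20; one more increment wipes it out. Increment 33 ends at excess 33 × $400 = $13,200, so the highest qualifying income is $125,800 + $13,200 = $139,000.

$139,000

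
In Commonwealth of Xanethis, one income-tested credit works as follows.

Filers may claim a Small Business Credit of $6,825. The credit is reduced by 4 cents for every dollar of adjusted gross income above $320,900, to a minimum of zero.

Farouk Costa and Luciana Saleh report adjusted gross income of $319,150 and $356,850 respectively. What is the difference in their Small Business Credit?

Farouk ($319,150): Small Business Credit: $319,150 is at or below the $320,900 threshold, so the full $6,825 applies.
Luciana ($356,850): Small Business Credit: 4% of the $35,950 excess over $320,900 is $1,438; credit = $6,825 − $1,438 = $5,387.
Difference: |$6,825 − $5,387| = $1,438.

$1,438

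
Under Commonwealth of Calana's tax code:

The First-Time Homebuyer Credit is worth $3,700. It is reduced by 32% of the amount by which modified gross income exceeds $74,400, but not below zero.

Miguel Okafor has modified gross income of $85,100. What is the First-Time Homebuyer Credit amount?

$276

First-Time Homebuyer Credit: 32% of the $10,700 excess over $74,400 is $3,424; credit = $3,700 − $3,424 = $276.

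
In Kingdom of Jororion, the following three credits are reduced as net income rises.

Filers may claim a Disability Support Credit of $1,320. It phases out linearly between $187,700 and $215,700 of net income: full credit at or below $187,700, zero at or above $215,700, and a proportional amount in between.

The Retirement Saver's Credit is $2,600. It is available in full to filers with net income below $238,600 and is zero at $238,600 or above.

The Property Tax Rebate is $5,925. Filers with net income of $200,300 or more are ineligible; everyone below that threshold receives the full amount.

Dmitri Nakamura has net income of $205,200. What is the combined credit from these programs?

$3,095

Disability Support Credit: $205,200 is $17,500 into a $28,000 phase-out range, leaving 10,500/28,000 of the credit: $1,320 × 10,500/28,000 = $495.
Retirement Saver's Credit: $205,200 is below the $238,600 cutoff, so the full $2,600 applies.
Property Tax Rebate: $205,200 meets or exceeds the $200,300 cutoff, so the credit is $0.
Total: $495 + $2,600 + $0 = $3,095.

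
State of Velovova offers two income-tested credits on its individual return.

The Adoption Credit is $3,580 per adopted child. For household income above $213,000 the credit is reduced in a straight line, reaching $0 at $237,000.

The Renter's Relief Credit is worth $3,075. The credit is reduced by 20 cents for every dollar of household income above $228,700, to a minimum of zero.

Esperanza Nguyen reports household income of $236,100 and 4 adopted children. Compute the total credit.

Adoption Credit: base = 4 × $3,580 = $14,320. $236,100 is $23,100 into a $24,000 phase-out range, leaving 900/24,000 of the credit: $14,320 × 900/24,000 = $537.
Renter's Relief Credit: 20% of the $7,400 excess over $228,700 is $1,480; credit = $3,075 − $1,480 = $1,595.
Total: $537 + $1,595 = $2,132.

$2,132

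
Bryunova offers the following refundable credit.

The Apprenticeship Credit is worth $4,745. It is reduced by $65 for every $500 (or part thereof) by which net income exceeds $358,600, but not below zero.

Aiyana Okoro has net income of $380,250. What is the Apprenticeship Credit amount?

Apprenticeship Credit: income exceeds $358,600 by $21,650, which is 44 full-or-partial $500 increments; reduction = 44 × $65 = $2,860, leaving $1,885.

$1,885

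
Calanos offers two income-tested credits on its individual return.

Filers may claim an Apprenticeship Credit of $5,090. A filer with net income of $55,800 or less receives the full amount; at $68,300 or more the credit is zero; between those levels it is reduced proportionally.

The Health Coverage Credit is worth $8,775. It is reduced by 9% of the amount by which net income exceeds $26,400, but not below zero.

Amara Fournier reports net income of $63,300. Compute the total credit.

$7,490

Apprenticeship Credit: $63,300 is $7,500 into a $12,500 phase-out range, leaving 5,000/12,500 of the credit: $5,090 × 5,000/12,500 = $2,036.
Health Coverage Credit: 9% of the $36,900 excess over $26,400 is $3,321; credit = $8,775 − $3,321 = $5,454.
Total: $2,036 + $5,454 = $7,490.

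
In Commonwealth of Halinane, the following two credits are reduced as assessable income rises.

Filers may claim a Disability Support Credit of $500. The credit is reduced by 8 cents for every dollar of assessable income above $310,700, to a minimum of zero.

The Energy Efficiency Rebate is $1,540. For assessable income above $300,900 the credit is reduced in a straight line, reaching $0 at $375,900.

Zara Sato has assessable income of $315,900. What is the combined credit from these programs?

Disability Support Credit: 8% of the $5,200 excess over $310,700 is $416; credit = $500 − $416 = $84.
Energy Efficiency Rebate: $315,900 is $15,000 into a $75,000 phase-out range, leaving 60,000/75,000 of the credit: $1,540 × 60,000/75,000 = $1,232.
Total: $84 + $1,232 = $1,316.

$1,316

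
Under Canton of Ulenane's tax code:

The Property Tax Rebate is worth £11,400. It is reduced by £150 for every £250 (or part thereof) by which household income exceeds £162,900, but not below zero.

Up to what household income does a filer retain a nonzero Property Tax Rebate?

After 75 increments the reduction is 75 × £150 = £11,250, leaving £150; one more increment wipes it out. Increment 75 ends at excess 75 × £250 = £18,750, so the highest qualifying income is £162,900 + £18,750 = £181,650.

£181,650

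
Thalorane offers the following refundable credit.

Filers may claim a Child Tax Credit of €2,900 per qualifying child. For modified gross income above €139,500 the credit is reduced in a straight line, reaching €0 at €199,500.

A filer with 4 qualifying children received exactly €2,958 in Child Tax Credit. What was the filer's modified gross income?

Full credit = 4 × €2,900 = €11,600.
€2,958 is 2,958/11,600 of the full €11,600, so 8,642/11,600 of the €60,000 range has been used: income = €139,500 + €60,000 × 8,642/11,600 = €184,200.

€184,200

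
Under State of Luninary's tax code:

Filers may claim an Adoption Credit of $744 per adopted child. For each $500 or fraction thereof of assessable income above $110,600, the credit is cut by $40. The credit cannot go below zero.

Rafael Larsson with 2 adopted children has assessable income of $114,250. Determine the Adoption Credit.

Adoption Credit: base = 2 × $744 = $1,488. income exceeds $110,600 by $3,650, which is 8 full-or-partial $500 increments; reduction = 8 × $40 = $320, leaving $1,168.

$1,168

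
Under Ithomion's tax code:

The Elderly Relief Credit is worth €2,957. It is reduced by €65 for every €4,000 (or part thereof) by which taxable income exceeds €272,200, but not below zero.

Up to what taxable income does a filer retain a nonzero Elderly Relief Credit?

€452,200

After 45 increments the reduction is 45 × €65 = €2,925, leaving €32; one more increment wipes it out. Increment 45 ends at excess 45 × €4,000 = €180,000, so the highest qualifying income is €272,200 + €180,000 = €452,200.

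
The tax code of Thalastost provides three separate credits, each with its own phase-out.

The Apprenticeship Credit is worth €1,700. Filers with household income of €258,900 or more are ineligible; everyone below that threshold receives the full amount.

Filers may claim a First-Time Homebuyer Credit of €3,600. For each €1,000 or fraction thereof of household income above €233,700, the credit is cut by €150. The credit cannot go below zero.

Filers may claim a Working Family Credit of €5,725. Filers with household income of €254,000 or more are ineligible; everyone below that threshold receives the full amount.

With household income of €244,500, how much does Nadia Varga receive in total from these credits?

€9,375

Apprenticeship Credit: €244,500 is below the €258,900 cutoff, so the full €1,700 applies.
First-Time Homebuyer Credit: income exceeds €233,700 by €10,800, which is 11 full-or-partial €1,000 increments; reduction = 11 × €150 = €1,650, leaving €1,950.
Working Family Credit: €244,500 is below the €254,000 cutoff, so the full €5,725 applies.
Total: €1,700 + €1,950 + €5,725 = €9,375.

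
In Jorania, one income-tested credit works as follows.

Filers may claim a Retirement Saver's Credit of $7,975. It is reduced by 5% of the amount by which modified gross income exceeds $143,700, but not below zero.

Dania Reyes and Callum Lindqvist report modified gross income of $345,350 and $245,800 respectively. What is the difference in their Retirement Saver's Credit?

Dania ($345,350): Retirement Saver's Credit: 5% of the $201,650 excess over $143,700 is $10,082.50 ≥ base, so the credit is $0.
Callum ($245,800): Retirement Saver's Credit: 5% of the $102,100 excess over $143,700 is $5,105; credit = $7,975 − $5,105 = $2,870.
Difference: |$0 − $2,870| = $2,870.

$2,870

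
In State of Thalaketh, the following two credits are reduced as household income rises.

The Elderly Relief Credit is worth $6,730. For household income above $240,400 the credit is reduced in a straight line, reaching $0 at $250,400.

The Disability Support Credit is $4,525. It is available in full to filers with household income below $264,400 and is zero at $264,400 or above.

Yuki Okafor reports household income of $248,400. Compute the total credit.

$5,871

Elderly Relief Credit: $248,400 is $8,000 into a $10,000 phase-out range, leaving 2,000/10,000 of the credit: $6,730 × 2,000/10,000 = $1,346.
Disability Support Credit: $248,400 is below the $264,400 cutoff, so the full $4,525 applies.
Total: $1,346 + $4,525 = $5,871.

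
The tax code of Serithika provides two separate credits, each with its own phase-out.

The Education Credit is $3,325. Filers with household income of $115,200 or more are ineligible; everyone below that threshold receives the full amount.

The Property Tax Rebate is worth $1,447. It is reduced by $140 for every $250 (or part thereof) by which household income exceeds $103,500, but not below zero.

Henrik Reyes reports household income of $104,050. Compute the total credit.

Education Credit: $104,050 is below the $115,200 cutoff, so the full $3,325 applies.
Property Tax Rebate: income exceeds $103,500 by $550, which is 3 full-or-partial $250 increments; reduction = 3 × $140 = $420, leaving $1,027.
Total: $3,325 + $1,027 = $4,352.

$4,352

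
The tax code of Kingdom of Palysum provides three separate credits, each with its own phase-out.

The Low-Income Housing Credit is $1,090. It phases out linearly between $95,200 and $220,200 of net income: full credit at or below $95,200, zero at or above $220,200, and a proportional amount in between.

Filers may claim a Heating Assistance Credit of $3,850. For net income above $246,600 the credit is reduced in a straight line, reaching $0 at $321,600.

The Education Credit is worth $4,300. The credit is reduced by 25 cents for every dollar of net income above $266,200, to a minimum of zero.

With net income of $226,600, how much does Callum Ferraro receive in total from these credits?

Low-Income Housing Credit: $226,600 is at or above $220,200, so the credit is $0.
Heating Assistance Credit: $226,600 is at or below the $246,600 threshold, so the full $3,850 applies.
Education Credit: $226,600 is at or below the $266,200 threshold, so the full $4,300 applies.
Total: $0 + $3,850 + $4,300 = $8,150.

$8,150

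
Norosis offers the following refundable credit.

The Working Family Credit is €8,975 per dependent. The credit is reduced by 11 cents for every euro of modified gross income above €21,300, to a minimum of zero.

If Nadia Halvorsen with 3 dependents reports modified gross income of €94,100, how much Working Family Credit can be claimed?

Working Family Credit: base = 3 × €8,975 = €26,925. 11% of the €72,800 excess over €21,300 is €8,008; credit = €26,925 − €8,008 = €18,917.

€18,917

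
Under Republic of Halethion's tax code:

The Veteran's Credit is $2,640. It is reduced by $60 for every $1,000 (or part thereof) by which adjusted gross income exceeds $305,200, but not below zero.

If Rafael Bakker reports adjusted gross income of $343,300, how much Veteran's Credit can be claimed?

Veteran's Credit: income exceeds $305,200 by $38,100, which is 39 full-or-partial $1,000 increments; reduction = 39 × $60 = $2,340, leaving $300.

$300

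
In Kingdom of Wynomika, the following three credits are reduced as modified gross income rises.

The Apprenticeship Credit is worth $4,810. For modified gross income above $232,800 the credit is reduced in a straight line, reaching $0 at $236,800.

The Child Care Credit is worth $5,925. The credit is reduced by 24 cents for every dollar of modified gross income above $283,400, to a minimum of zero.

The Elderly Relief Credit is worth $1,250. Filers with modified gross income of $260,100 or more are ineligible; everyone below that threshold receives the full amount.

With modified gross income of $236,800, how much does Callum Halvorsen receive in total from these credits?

$7,175

Apprenticeship Credit: $236,800 is at or above $236,800, so the credit is $0.
Child Care Credit: $236,800 is at or below the $283,400 threshold, so the full $5,925 applies.
Elderly Relief Credit: $236,800 is below the $260,100 cutoff, so the full $1,250 applies.
Total: $0 + $5,925 + $1,250 = $7,175.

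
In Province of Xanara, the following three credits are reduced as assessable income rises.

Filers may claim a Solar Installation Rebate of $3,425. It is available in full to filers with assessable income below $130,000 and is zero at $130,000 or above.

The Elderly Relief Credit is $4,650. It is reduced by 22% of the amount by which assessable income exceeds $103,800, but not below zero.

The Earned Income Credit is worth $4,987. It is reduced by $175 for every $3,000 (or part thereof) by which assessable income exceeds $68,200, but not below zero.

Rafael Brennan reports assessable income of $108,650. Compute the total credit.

Solar Installation Rebate: $108,650 is below the $130,000 cutoff, so the full $3,425 applies.
Elderly Relief Credit: 22% of the $4,850 excess over $103,800 is $1,067; credit = $4,650 − $1,067 = $3,583.
Earned Income Credit: income exceeds $68,200 by $40,450, which is 14 full-or-partial $3,000 increments; reduction = 14 × $175 = $2,450, leaving $2,537.
Total: $3,425 + $3,583 + $2,537 = $9,545.

$9,545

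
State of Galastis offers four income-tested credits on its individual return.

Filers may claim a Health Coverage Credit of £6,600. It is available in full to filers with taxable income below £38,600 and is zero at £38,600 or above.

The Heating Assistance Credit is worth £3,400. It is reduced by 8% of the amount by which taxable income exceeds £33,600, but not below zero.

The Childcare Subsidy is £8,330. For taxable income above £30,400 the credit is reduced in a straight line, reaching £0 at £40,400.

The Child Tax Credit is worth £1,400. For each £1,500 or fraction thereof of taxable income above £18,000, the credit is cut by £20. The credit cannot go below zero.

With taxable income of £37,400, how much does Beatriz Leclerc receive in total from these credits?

£13,335

Health Coverage Credit: £37,400 is below the £38,600 cutoff, so the full £6,600 applies.
Heating Assistance Credit: 8% of the £3,800 excess over £33,600 is £304; credit = £3,400 − £304 = £3,096.
Childcare Subsidy: £37,400 is £7,000 into a £10,000 phase-out range, leaving 3,000/10,000 of the credit: £8,330 × 3,000/10,000 = £2,499.
Child Tax Credit: income exceeds £18,000 by £19,400, which is 13 full-or-partial £1,500 increments; reduction = 13 × £20 = £260, leaving £1,140.
Total: £6,600 + £3,096 + £2,499 + £1,140 = £13,335.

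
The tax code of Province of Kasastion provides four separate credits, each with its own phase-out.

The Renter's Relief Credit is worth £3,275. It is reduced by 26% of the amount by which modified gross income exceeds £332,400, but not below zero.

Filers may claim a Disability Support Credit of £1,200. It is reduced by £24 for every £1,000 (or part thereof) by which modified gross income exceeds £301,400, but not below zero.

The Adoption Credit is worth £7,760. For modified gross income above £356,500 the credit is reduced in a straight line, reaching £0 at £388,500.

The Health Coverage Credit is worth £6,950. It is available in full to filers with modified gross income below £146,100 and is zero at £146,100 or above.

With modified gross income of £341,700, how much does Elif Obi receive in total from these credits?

Renter's Relief Credit: 26% of the £9,300 excess over £332,400 is £2,418; credit = £3,275 − £2,418 = £857.
Disability Support Credit: income exceeds £301,400 by £40,300, which is 41 full-or-partial £1,000 increments; reduction = 41 × £24 = £984, leaving £216.
Adoption Credit: £341,700 is at or below the £356,500 threshold, so the full £7,760 applies.
Health Coverage Credit: £341,700 meets or exceeds the £146,100 cutoff, so the credit is £0.
Total: £857 + £216 + £7,760 + £0 = £8,833.

£8,833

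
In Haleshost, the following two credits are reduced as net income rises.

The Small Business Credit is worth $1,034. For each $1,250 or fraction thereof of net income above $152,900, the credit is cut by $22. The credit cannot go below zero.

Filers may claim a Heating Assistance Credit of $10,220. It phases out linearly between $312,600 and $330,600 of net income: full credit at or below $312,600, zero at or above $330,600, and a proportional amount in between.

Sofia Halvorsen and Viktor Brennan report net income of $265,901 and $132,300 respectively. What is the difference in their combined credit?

Sofia ($265,901): Small Business Credit: income exceeds $152,900 by $113,001 → 91 increments × $22 = $2,002 ≥ base, so the credit is $0. Heating Assistance Credit: $265,901 is at or below the $312,600 threshold, so the full $10,220 applies. total $0 + $10,220 = $10,220
Viktor ($132,300): Small Business Credit: $132,300 is at or below the $152,900 threshold, so the full $1,034 applies. Heating Assistance Credit: $132,300 is at or below the $312,600 threshold, so the full $10,220 applies. total $1,034 + $10,220 = $11,254
Difference: |$10,220 − $11,254| = $1,034.

$1,034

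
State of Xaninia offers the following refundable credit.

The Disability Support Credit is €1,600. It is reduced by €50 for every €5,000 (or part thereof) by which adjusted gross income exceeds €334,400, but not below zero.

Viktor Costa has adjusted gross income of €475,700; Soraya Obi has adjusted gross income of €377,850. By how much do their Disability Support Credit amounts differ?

€1,000

Viktor (€475,700): Disability Support Credit: income exceeds €334,400 by €141,300, which is 29 full-or-partial €5,000 increments; reduction = 29 × €50 = €1,450, leaving €150.
Soraya (€377,850): Disability Support Credit: income exceeds €334,400 by €43,450, which is 9 full-or-partial €5,000 increments; reduction = 9 × €50 = €450, leaving €1,150.
Difference: |€150 − €1,150| = €1,000.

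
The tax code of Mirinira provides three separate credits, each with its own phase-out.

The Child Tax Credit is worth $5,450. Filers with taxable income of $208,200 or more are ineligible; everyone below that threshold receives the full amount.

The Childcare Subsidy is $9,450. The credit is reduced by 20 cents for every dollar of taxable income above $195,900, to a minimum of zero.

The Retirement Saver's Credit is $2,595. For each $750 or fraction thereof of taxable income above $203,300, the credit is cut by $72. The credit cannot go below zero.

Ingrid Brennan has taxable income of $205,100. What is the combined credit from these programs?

$15,439

Child Tax Credit: $205,100 is below the $208,200 cutoff, so the full $5,450 applies.
Childcare Subsidy: 20% of the $9,200 excess over $195,900 is $1,840; credit = $9,450 − $1,840 = $7,610.
Retirement Saver's Credit: income exceeds $203,300 by $1,800, which is 3 full-or-partial $750 increments; reduction = 3 × $72 = $216, leaving $2,379.
Total: $5,450 + $7,610 + $2,379 = $15,439.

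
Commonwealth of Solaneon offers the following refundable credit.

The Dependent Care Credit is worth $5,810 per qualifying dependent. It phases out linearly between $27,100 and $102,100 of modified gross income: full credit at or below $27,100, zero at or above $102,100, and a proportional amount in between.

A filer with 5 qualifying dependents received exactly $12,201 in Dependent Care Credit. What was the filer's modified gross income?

$70,600

Full credit = 5 × $5,810 = $29,050.
$12,201 is 12,201/29,050 of the full $29,050, so 16,849/29,050 of the $75,000 range has been used: income = $27,100 + $75,000 × 16,849/29,050 = $70,600.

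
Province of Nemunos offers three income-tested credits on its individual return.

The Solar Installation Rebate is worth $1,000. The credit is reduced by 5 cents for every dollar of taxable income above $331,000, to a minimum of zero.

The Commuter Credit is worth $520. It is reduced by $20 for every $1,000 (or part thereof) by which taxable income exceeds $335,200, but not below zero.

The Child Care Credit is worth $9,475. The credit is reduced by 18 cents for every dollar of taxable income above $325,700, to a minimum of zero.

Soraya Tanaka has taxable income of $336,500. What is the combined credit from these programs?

Solar Installation Rebate: 5% of the $5,500 excess over $331,000 is $275; credit = $1,000 − $275 = $725.
Commuter Credit: income exceeds $335,200 by $1,300, which is 2 full-or-partial $1,000 increments; reduction = 2 × $20 = $40, leaving $480.
Child Care Credit: 18% of the $10,800 excess over $325,700 is $1,944; credit = $9,475 − $1,944 = $7,531.
Total: $725 + $480 + $7,531 = $8,736.

$8,736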